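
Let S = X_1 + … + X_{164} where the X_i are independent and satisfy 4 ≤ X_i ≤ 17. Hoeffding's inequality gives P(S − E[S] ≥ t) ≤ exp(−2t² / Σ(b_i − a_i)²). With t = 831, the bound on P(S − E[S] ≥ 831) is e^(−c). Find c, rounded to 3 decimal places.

Σ(b_i − a_i)² = 164·(13)² = 27716.
c = 2t²/27716 = 2·831²/27716 = 49.8312.

49.831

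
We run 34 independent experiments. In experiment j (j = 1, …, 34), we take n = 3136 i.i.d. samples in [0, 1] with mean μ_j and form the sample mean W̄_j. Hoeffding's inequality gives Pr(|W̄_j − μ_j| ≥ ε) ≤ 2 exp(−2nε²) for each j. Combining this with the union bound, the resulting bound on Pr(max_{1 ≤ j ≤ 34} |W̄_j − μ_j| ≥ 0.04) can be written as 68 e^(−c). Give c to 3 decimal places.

10.035

Union bound over the 34 events: Pr(max_{1 ≤ j ≤ 34} |W̄_j − μ_j| ≥ 0.04) ≤ 34·2·exp(−2nε²) = 68 exp(−2·3136·0.04²).
So c = 2·3136·0.04² = 10.0352.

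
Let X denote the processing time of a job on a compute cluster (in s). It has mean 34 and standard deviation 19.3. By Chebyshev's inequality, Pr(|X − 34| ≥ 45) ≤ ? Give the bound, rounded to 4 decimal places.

Chebyshev: Pr(|X − μ| ≥ t) ≤ Var(X)/t².
Var(X) = σ² = 19.3² = 372.49.
Bound = 372.49 / 2025 = 0.1839.

0.1839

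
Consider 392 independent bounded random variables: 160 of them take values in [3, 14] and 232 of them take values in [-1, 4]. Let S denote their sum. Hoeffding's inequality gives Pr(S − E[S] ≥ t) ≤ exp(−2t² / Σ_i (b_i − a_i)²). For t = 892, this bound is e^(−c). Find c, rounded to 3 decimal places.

63.248

Σ(b_i − a_i)² = 160·11² + 232·5² = 25160.
c = 2t² / 25160 = 2·892² / 25160 = 63.2483.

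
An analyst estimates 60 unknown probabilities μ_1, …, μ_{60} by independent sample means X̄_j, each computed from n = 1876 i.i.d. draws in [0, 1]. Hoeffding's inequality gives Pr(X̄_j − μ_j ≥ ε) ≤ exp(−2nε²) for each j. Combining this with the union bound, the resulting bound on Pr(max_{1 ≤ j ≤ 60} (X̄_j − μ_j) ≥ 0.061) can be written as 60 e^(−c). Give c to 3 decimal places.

13.961

Union bound over the 60 events: Pr(max_{1 ≤ j ≤ 60} (X̄_j − μ_j) ≥ 0.061) ≤ 60·exp(−2nε²) = 60 exp(−2·1876·0.061²).
So c = 2·1876·0.061² = 13.9612.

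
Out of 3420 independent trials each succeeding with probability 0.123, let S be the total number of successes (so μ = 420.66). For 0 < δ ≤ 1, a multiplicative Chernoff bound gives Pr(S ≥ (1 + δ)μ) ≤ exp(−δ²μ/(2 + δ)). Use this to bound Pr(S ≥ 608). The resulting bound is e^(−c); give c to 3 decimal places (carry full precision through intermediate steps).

Write 608 = (1 + δ)μ, so δ = 608/420.66 − 1 = 0.4453478…
Then the exponent is δ²μ/(2 + δ) = (608 − μ)² / (μ·(2 + δ)) = 34.118441.

34.118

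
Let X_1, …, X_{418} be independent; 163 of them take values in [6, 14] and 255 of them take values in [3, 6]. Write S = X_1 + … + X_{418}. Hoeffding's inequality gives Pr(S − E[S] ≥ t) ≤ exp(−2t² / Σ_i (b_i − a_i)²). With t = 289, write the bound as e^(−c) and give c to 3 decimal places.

13.125

Σ(b_i − a_i)² = 163·8² + 255·3² = 12727.
c = 2t² / 12727 = 2·289² / 12727 = 13.1250.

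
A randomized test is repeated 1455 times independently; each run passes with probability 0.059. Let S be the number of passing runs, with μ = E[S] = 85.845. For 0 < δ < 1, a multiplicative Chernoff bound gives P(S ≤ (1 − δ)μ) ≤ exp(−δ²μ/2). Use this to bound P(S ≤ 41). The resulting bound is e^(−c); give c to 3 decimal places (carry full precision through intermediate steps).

11.713

Write 41 = (1 − δ)μ, so δ = 1 − 41/85.845 = 0.522395…
Then the exponent is δ²μ/2 = (μ − 41)²/(2μ) = 11.713402.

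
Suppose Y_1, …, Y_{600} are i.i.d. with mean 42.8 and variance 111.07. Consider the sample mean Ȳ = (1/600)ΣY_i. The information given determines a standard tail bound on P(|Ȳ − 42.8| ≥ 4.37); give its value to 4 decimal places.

0.0097

With mean and variance of each term known, Chebyshev's inequality bounds the deviation of the sum (or sample mean).
Var(Ȳ) = Var(Y_i)/n = 111.07/600 = 0.18512.
Chebyshev: P(|Ȳ − 42.8| ≥ 4.37) ≤ Var(Ȳ)/(4.37)² = 111.07/(600·4.37²) = 0.0097.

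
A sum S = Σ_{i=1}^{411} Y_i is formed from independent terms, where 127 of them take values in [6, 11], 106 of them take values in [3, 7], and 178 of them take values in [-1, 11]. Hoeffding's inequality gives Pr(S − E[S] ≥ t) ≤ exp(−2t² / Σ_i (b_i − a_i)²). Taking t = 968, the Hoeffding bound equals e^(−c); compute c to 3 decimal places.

61.438

Σ(b_i − a_i)² = 127·5² + 106·4² + 178·12² = 30503.
c = 2t² / 30503 = 2·968² / 30503 = 61.4382.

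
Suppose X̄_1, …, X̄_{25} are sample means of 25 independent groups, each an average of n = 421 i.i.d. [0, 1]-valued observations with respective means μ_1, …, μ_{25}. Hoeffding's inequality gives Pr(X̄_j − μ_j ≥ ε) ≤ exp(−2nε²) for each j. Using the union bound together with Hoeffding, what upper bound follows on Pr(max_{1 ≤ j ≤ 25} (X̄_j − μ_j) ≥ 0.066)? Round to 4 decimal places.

Per-experiment Hoeffding bound: exp(−2·421·0.066²) = exp(−3.66775) = 0.025534.
Union bound over 25 events: 25·0.025534 = 0.63835.

0.6383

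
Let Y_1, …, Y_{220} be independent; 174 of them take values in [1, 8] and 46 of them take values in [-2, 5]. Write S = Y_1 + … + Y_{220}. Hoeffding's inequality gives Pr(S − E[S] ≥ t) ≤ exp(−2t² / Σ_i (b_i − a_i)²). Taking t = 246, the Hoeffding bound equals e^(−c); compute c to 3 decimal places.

Σ(b_i − a_i)² = 174·7² + 46·7² = 10780.
c = 2t² / 10780 = 2·246² / 10780 = 11.2275.

11.227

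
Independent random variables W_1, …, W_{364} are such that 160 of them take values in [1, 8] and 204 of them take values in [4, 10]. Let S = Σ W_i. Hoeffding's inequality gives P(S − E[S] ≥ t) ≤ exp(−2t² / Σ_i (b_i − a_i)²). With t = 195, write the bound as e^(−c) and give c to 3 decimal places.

Σ(b_i − a_i)² = 160·7² + 204·6² = 15184.
c = 2t² / 15184 = 2·195² / 15184 = 5.0086.

5.009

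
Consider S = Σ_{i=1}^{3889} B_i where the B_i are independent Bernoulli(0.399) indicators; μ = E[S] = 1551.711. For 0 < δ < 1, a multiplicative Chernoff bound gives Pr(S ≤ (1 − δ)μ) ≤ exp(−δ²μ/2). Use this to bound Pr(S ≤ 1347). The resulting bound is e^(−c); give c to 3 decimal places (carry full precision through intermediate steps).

13.503

Write 1347 = (1 − δ)μ, so δ = 1 − 1347/1551.711 = 0.131926…
Then the exponent is δ²μ/2 = (μ − 1347)²/(2μ) = 13.503350.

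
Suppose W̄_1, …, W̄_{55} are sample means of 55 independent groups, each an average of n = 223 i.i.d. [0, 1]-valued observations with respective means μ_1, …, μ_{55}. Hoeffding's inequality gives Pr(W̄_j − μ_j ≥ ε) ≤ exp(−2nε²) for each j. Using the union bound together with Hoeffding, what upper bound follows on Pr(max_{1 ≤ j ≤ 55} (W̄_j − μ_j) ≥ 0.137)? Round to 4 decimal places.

0.0127

Per-experiment Hoeffding bound: exp(−2·223·0.137²) = exp(−8.37097) = 0.00023149.
Union bound over 55 events: 55·0.00023149 = 0.01273.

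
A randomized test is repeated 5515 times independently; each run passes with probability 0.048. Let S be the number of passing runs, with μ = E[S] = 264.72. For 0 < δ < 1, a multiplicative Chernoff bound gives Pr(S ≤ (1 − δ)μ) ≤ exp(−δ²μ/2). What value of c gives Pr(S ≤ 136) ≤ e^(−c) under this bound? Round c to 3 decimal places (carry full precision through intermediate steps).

31.295

Write 136 = (1 − δ)μ, so δ = 1 − 136/264.72 = 0.4862496…
Then the exponent is δ²μ/2 = (μ − 136)²/(2μ) = 31.295026.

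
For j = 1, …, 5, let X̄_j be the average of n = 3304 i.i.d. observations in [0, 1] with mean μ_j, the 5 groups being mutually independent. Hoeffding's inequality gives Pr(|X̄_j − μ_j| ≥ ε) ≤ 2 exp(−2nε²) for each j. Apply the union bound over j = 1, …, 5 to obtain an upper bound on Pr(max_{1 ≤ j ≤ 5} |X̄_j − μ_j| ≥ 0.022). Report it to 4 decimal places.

0.4083

Per-experiment Hoeffding bound: 2·exp(−2·3304·0.022²) = 2·exp(−3.19827) = 0.081665.
Union bound over 5 events: 5·0.081665 = 0.40833.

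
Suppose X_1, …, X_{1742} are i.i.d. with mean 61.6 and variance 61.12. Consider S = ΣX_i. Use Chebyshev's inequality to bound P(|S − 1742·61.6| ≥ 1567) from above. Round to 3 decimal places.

Var(S) = n·Var(X_i) = 1742·61.12 = 106471.04.
Chebyshev: P(|S − 1742·61.6| ≥ 1567) ≤ Var(S)/1567² = 106471.04/2455489 = 0.0434.

0.043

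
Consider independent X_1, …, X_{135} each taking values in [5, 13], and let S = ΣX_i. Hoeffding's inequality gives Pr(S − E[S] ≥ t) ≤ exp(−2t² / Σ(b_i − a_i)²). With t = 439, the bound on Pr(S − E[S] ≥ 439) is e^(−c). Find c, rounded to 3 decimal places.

Σ(b_i − a_i)² = 135·(8)² = 8640.
c = 2t²/8640 = 2·439²/8640 = 44.6113.

44.611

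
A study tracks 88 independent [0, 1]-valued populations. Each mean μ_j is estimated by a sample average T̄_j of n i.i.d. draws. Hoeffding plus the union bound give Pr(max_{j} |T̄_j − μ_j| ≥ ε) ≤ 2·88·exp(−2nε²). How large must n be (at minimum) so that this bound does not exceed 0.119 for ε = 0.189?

Need 2·88·exp(−2nε²) ≤ 0.119, i.e. exp(−2nε²) ≤ 0.119/176.
So 2nε² ≥ ln(176/0.119) = 7.299116.
Hence n ≥ 7.299116/(2·0.189²) = 102.168.
The smallest integer n is 103.

103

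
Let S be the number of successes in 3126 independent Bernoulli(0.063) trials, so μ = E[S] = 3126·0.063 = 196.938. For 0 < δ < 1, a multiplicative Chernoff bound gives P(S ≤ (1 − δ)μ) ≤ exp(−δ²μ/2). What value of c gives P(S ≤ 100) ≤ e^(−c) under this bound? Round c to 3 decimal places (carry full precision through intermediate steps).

23.858

Write 100 = (1 − δ)μ, so δ = 1 − 100/196.938 = 0.492226…
Then the exponent is δ²μ/2 = (μ − 100)²/(2μ) = 23.857701.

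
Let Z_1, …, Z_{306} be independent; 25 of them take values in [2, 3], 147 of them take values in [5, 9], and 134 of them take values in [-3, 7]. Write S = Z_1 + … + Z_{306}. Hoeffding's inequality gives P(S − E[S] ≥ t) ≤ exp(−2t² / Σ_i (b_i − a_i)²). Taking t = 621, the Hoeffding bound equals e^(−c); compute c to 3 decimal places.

48.886

Σ(b_i − a_i)² = 25·1² + 147·4² + 134·10² = 15777.
c = 2t² / 15777 = 2·621² / 15777 = 48.8865.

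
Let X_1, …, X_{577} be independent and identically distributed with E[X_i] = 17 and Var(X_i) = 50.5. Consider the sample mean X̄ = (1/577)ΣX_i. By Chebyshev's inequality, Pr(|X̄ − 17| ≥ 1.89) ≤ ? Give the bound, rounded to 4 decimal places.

0.0245

Var(X̄) = Var(X_i)/n = 50.5/577 = 0.087522.
Chebyshev: Pr(|X̄ − 17| ≥ 1.89) ≤ Var(X̄)/(1.89)² = 50.5/(577·1.89²) = 0.0245.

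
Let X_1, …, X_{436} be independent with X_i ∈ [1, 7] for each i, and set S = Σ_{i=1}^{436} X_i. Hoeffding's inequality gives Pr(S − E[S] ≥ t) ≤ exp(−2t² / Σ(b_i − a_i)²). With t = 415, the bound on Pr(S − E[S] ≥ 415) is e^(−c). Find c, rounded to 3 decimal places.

Σ(b_i − a_i)² = 436·(6)² = 15696.
c = 2t²/15696 = 2·415²/15696 = 21.9451.

21.945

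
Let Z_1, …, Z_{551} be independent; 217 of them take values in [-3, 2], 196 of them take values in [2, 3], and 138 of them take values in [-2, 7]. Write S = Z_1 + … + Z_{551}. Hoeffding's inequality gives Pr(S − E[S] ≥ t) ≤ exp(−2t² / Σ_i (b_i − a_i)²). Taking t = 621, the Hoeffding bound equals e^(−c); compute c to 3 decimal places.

45.912

Σ(b_i − a_i)² = 217·5² + 196·1² + 138·9² = 16799.
c = 2t² / 16799 = 2·621² / 16799 = 45.9124.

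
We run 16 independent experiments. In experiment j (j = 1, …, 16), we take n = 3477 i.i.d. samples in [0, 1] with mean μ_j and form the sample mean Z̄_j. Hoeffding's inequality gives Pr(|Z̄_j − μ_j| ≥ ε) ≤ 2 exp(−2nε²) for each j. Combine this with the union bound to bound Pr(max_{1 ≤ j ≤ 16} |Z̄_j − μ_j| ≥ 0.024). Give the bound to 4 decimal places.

Per-experiment Hoeffding bound: 2·exp(−2·3477·0.024²) = 2·exp(−4.00550) = 0.03643.
Union bound over 16 events: 16·0.03643 = 0.58288.

0.5829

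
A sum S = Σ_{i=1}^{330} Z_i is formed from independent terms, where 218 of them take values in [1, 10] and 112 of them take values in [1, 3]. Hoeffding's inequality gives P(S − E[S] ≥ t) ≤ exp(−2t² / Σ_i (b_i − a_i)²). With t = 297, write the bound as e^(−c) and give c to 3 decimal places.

Σ(b_i − a_i)² = 218·9² + 112·2² = 18106.
c = 2t² / 18106 = 2·297² / 18106 = 9.7436.

9.744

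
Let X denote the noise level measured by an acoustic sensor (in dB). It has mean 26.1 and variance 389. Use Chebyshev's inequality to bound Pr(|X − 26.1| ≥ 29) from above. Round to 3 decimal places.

Chebyshev: Pr(|X − μ| ≥ t) ≤ Var(X)/t².
Bound = 389 / 841 = 0.4625.

0.463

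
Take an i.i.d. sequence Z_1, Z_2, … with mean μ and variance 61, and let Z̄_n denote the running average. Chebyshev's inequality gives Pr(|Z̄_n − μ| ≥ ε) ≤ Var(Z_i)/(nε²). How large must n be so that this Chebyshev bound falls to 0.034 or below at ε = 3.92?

Require 61/(n·3.92²) ≤ 0.034, i.e. n ≥ 61/(0.034·3.92²) = 116.756.
The smallest integer n is 117.

117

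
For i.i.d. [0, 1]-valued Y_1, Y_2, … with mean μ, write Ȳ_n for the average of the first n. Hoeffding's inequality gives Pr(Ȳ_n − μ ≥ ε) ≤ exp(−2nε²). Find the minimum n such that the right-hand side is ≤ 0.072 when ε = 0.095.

146

Require exp(−2nε²) ≤ 0.072, i.e. 2nε² ≥ ln(1/0.072) = 2.631089.
So n ≥ 2.631089 / (2·0.095²) = 145.767.
The smallest integer n is 146.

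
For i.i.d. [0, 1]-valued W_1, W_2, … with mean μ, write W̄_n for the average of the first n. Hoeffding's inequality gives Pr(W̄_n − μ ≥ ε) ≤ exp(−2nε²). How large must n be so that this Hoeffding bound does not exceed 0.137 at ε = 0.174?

33

Require exp(−2nε²) ≤ 0.137, i.e. 2nε² ≥ ln(1/0.137) = 1.987774.
So n ≥ 1.987774 / (2·0.174²) = 32.828.
The smallest integer n is 33.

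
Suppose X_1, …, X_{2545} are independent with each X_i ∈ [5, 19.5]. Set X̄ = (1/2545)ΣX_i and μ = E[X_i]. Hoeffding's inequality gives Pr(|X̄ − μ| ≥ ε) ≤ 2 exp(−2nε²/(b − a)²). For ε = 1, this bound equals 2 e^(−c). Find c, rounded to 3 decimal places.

24.209

c = 2nε²/(b − a)² = 2·2545·1² / 14.5² = 24.2093.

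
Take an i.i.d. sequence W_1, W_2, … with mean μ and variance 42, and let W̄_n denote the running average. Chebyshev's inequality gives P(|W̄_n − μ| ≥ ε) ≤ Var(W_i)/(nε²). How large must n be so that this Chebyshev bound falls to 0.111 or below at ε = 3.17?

38

Require 42/(n·3.17²) ≤ 0.111, i.e. n ≥ 42/(0.111·3.17²) = 37.654.
The smallest integer n is 38.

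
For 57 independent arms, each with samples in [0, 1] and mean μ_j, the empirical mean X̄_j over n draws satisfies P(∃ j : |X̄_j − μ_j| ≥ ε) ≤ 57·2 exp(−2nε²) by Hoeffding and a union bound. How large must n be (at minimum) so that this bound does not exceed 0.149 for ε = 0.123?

220

Need 2·57·exp(−2nε²) ≤ 0.149, i.e. exp(−2nε²) ≤ 0.149/114.
So 2nε² ≥ ln(114/0.149) = 6.640007.
Hence n ≥ 6.640007/(2·0.123²) = 219.446.
The smallest integer n is 220.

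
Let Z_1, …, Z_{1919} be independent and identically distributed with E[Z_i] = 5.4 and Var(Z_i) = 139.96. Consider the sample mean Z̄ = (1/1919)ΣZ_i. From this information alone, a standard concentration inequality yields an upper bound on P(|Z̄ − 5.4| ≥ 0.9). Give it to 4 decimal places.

0.0900

With mean and variance of each term known, Chebyshev's inequality bounds the deviation of the sum (or sample mean).
Var(Z̄) = Var(Z_i)/n = 139.96/1919 = 0.072934.
Chebyshev: P(|Z̄ − 5.4| ≥ 0.9) ≤ Var(Z̄)/(0.9)² = 139.96/(1919·0.9²) = 0.0900.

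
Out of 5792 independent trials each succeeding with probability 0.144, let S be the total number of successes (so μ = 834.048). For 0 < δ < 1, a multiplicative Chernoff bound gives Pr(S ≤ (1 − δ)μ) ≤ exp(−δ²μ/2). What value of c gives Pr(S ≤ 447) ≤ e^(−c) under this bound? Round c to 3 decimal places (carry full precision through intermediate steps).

Write 447 = (1 − δ)μ, so δ = 1 − 447/834.048 = 0.4640596…
Then the exponent is δ²μ/2 = (μ − 447)²/(2μ) = 89.806674.

89.807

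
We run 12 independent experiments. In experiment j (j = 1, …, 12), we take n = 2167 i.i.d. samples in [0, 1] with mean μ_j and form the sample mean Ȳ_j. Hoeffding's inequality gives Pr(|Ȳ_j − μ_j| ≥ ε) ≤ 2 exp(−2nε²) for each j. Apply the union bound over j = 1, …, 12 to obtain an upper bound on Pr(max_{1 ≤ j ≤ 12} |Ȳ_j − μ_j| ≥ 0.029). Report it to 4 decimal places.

Per-experiment Hoeffding bound: 2·exp(−2·2167·0.029²) = 2·exp(−3.64489) = 0.052248.
Union bound over 12 events: 12·0.052248 = 0.62698.

0.6270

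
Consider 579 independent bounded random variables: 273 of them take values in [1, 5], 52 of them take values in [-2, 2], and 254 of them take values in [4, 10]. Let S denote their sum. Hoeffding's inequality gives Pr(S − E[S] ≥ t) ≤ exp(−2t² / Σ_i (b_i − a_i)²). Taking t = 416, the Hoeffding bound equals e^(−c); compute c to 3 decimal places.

Σ(b_i − a_i)² = 273·4² + 52·4² + 254·6² = 14344.
c = 2t² / 14344 = 2·416² / 14344 = 24.1294.

24.129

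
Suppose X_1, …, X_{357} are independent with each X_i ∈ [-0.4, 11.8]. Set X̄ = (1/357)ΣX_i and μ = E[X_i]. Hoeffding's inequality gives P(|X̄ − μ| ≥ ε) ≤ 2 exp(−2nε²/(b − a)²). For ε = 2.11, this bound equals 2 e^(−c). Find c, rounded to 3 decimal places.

21.357

c = 2nε²/(b − a)² = 2·357·2.11² / 12.2² = 21.3572.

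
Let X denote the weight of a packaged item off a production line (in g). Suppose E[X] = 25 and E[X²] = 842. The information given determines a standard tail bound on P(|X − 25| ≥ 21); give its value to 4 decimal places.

The first two moments determine the variance, so Chebyshev's inequality is the sharpest standard bound available.
Var(X) = E[X²] − (E[X])² = 842 − 625 = 217.
Chebyshev's inequality: P(|X − μ| ≥ t) ≤ Var(X)/t² = 217/441 = 0.4921.

0.4921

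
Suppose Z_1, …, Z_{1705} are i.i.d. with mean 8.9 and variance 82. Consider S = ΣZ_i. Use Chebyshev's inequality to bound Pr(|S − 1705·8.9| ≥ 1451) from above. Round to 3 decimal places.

0.066

Var(S) = n·Var(Z_i) = 1705·82 = 139810.
Chebyshev: Pr(|S − 1705·8.9| ≥ 1451) ≤ Var(S)/1451² = 139810/2105401 = 0.0664.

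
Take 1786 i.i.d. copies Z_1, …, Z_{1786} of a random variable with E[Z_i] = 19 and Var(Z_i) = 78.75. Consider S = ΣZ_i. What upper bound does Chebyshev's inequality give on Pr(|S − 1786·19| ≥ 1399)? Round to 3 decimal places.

0.072

Var(S) = n·Var(Z_i) = 1786·78.75 = 140647.5.
Chebyshev: Pr(|S − 1786·19| ≥ 1399) ≤ Var(S)/1399² = 140647.5/1957201 = 0.0719.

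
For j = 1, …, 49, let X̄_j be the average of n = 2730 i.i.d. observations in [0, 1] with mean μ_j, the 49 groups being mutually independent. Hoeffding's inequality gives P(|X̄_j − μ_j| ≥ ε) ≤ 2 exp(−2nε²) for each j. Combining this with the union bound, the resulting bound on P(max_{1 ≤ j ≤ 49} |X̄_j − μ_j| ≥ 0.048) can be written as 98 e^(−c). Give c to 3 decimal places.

Union bound over the 49 events: P(max_{1 ≤ j ≤ 49} |X̄_j − μ_j| ≥ 0.048) ≤ 49·2·exp(−2nε²) = 98 exp(−2·2730·0.048²).
So c = 2·2730·0.048² = 12.5798.

12.580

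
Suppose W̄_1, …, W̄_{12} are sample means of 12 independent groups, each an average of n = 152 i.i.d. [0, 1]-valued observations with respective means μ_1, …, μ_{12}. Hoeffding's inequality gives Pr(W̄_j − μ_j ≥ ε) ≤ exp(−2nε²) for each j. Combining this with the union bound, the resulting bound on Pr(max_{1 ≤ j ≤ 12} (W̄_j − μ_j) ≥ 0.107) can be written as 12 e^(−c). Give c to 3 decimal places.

Union bound over the 12 events: Pr(max_{1 ≤ j ≤ 12} (W̄_j − μ_j) ≥ 0.107) ≤ 12·exp(−2nε²) = 12 exp(−2·152·0.107²).
So c = 2·152·0.107² = 3.4805.

3.480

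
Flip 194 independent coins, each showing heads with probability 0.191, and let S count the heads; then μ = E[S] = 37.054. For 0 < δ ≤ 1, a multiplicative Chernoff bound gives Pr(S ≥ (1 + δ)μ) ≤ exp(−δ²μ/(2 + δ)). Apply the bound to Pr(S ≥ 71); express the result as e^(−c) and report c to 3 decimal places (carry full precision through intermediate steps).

Write 71 = (1 + δ)μ, so δ = 71/37.054 − 1 = 0.9161224…
Then the exponent is δ²μ/(2 + δ) = (71 − μ)² / (μ·(2 + δ)) = 10.664399.

10.664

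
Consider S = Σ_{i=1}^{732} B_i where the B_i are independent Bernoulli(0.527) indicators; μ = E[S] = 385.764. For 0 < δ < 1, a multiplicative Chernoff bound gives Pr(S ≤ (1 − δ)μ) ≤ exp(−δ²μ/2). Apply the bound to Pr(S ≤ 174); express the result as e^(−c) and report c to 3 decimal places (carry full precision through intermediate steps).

58.124

Write 174 = (1 − δ)μ, so δ = 1 − 174/385.764 = 0.548947…
Then the exponent is δ²μ/2 = (μ − 174)²/(2μ) = 58.123609.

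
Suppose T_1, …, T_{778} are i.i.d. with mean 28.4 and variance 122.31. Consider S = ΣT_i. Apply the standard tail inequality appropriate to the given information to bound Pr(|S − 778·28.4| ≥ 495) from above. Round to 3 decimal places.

0.388

With mean and variance of each term known, Chebyshev's inequality bounds the deviation of the sum (or sample mean).
Var(S) = n·Var(T_i) = 778·122.31 = 95157.18.
Chebyshev: Pr(|S − 778·28.4| ≥ 495) ≤ Var(S)/495² = 95157.18/245025 = 0.3884.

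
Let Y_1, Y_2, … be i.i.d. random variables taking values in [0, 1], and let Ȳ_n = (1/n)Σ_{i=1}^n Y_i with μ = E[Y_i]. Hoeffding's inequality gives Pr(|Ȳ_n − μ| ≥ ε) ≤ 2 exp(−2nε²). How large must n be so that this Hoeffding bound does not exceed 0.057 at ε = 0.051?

684

Require 2·exp(−2nε²) ≤ 0.057, i.e. 2nε² ≥ ln(2/0.057) = 3.557851.
So n ≥ 3.557851 / (2·0.051²) = 683.939.
The smallest integer n is 684.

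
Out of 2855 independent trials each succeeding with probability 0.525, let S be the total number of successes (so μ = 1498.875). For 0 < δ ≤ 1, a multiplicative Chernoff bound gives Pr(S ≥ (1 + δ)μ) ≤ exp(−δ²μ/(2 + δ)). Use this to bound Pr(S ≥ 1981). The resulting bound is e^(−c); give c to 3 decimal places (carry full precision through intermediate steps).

Write 1981 = (1 + δ)μ, so δ = 1981/1498.875 − 1 = 0.3216579…
Then the exponent is δ²μ/(2 + δ) = (1981 − μ)² / (μ·(2 + δ)) = 66.796800.

66.797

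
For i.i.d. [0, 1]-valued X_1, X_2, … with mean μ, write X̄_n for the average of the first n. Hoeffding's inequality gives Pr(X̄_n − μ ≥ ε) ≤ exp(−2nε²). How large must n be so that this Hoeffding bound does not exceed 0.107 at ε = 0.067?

249

Require exp(−2nε²) ≤ 0.107, i.e. 2nε² ≥ ln(1/0.107) = 2.234926.
So n ≥ 2.234926 / (2·0.067²) = 248.934.
The smallest integer n is 249.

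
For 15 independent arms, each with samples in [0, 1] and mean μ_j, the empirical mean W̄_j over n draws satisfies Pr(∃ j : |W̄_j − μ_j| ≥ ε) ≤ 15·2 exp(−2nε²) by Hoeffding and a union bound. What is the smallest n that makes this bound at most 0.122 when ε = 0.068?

596

Need 2·15·exp(−2nε²) ≤ 0.122, i.e. exp(−2nε²) ≤ 0.122/30.
So 2nε² ≥ ln(30/0.122) = 5.504932.
Hence n ≥ 5.504932/(2·0.068²) = 595.256.
The smallest integer n is 596.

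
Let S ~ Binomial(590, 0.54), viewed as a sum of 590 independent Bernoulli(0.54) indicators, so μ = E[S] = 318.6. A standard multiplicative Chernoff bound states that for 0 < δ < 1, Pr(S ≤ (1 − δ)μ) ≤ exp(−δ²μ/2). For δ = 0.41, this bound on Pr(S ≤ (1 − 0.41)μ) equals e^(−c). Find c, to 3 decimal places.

26.778

c = δ²μ/2 = 0.41²·318.6/2 = 26.7783.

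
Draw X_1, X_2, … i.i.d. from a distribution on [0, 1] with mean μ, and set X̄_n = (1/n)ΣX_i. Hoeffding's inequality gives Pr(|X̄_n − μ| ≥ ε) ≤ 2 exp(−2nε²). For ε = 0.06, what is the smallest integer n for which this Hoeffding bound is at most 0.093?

427

Require 2·exp(−2nε²) ≤ 0.093, i.e. 2nε² ≥ ln(2/0.093) = 3.068303.
So n ≥ 3.068303 / (2·0.06²) = 426.153.
The smallest integer n is 427.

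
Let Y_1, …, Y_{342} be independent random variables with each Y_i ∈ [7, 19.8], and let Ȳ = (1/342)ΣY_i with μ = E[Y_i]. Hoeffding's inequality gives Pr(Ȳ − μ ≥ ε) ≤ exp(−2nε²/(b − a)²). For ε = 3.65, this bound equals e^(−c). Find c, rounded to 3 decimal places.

55.619

c = 2nε²/(b − a)² = 2·342·3.65² / 12.8² = 55.6188.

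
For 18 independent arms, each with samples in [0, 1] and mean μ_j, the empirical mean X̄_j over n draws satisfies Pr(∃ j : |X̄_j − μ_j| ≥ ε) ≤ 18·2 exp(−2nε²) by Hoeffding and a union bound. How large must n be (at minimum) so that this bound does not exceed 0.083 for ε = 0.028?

Need 2·18·exp(−2nε²) ≤ 0.083, i.e. exp(−2nε²) ≤ 0.083/36.
So 2nε² ≥ ln(36/0.083) = 6.072434.
Hence n ≥ 6.072434/(2·0.028²) = 3872.726.
The smallest integer n is 3873.

3873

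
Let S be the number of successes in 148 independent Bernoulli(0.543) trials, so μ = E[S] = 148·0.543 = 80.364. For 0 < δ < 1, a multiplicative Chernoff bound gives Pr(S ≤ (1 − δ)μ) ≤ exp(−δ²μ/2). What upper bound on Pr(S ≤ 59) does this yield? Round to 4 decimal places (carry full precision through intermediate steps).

0.0584

Write 59 = (1 − δ)μ, so δ = 1 − 59/80.364 = 0.2658404…
Then the exponent is δ²μ/2 = (μ − 59)²/(2μ) = 2.839707.
Bound = exp(−2.839707) = 0.05844.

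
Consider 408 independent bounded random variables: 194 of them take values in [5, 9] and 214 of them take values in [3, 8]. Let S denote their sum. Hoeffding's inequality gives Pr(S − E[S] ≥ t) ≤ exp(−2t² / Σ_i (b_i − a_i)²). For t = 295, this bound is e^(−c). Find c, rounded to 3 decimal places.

20.588

Σ(b_i − a_i)² = 194·4² + 214·5² = 8454.
c = 2t² / 8454 = 2·295² / 8454 = 20.5879.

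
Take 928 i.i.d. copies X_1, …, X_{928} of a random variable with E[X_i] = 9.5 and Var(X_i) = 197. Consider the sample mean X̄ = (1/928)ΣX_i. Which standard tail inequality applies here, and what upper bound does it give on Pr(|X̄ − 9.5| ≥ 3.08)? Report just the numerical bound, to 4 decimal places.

With mean and variance of each term known, Chebyshev's inequality bounds the deviation of the sum (or sample mean).
Var(X̄) = Var(X_i)/n = 197/928 = 0.21228.
Chebyshev: Pr(|X̄ − 9.5| ≥ 3.08) ≤ Var(X̄)/(3.08)² = 197/(928·3.08²) = 0.0224.

0.0224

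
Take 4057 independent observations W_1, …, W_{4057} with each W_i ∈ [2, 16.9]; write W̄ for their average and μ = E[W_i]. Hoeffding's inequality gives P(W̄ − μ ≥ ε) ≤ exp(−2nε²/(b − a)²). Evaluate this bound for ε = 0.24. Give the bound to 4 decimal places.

Exponent: 2nε²/(b − a)² = 2·4057·0.24² / 14.9² = 2.10516.
Bound = exp(−2.10516) = 0.12183.

0.1218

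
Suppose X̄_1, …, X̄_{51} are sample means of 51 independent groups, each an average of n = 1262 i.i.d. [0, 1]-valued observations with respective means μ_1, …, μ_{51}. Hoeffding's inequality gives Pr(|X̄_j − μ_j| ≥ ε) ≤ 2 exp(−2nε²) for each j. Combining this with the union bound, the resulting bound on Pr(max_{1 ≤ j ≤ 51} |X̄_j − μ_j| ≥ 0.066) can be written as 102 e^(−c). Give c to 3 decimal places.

10.995

Union bound over the 51 events: Pr(max_{1 ≤ j ≤ 51} |X̄_j − μ_j| ≥ 0.066) ≤ 51·2·exp(−2nε²) = 102 exp(−2·1262·0.066²).
So c = 2·1262·0.066² = 10.9945.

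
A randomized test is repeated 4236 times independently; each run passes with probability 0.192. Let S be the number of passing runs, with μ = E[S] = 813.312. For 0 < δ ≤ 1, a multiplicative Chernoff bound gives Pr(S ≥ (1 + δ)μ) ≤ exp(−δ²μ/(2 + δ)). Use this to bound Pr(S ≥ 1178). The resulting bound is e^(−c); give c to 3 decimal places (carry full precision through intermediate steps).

66.789

Write 1178 = (1 + δ)μ, so δ = 1178/813.312 − 1 = 0.4483986…
Then the exponent is δ²μ/(2 + δ) = (1178 − μ)² / (μ·(2 + δ)) = 66.788799.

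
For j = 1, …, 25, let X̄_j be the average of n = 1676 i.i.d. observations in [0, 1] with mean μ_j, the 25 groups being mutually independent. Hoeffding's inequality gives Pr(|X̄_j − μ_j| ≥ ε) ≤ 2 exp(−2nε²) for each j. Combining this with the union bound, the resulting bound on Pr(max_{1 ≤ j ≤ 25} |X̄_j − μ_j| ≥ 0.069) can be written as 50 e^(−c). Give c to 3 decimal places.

Union bound over the 25 events: Pr(max_{1 ≤ j ≤ 25} |X̄_j − μ_j| ≥ 0.069) ≤ 25·2·exp(−2nε²) = 50 exp(−2·1676·0.069²).
So c = 2·1676·0.069² = 15.9589.

15.959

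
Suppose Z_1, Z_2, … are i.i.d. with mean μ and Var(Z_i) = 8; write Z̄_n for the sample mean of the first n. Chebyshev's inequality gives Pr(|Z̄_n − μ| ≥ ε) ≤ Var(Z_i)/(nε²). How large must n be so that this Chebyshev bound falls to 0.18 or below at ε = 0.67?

Require 8/(n·0.67²) ≤ 0.18, i.e. n ≥ 8/(0.18·0.67²) = 99.007.
The smallest integer n is 100.

100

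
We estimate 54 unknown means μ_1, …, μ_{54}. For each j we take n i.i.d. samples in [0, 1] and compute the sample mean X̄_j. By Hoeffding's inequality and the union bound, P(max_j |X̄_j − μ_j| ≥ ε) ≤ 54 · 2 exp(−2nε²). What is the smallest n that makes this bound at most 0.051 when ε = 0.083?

556

Need 2·54·exp(−2nε²) ≤ 0.051, i.e. exp(−2nε²) ≤ 0.051/108.
So 2nε² ≥ ln(108/0.051) = 7.658061.
Hence n ≥ 7.658061/(2·0.083²) = 555.818.
The smallest integer n is 556.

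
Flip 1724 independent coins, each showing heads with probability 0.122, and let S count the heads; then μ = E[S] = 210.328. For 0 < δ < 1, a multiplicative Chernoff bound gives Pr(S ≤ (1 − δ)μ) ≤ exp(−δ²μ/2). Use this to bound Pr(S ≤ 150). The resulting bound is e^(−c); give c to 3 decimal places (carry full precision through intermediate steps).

Write 150 = (1 − δ)μ, so δ = 1 − 150/210.328 = 0.2868282…
Then the exponent is δ²μ/2 = (μ − 150)²/(2μ) = 8.651886.

8.652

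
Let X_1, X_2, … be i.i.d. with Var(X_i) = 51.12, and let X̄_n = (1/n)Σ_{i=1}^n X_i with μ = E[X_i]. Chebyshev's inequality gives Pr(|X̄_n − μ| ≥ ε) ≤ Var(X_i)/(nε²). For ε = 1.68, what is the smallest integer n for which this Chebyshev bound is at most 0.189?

Require 51.12/(n·1.68²) ≤ 0.189, i.e. n ≥ 51.12/(0.189·1.68²) = 95.832.
The smallest integer n is 96.

96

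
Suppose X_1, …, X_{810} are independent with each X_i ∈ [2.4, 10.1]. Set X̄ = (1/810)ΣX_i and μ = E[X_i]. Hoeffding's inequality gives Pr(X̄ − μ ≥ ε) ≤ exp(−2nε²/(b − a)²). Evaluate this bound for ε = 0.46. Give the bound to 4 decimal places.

0.0031

Exponent: 2nε²/(b − a)² = 2·810·0.46² / 7.7² = 5.78162.
Bound = exp(−5.78162) = 0.00308.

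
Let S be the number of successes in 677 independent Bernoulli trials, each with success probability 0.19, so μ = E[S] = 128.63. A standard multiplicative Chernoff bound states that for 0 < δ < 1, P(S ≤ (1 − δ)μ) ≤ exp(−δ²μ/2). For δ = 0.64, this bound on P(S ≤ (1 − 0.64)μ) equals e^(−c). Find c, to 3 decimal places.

c = δ²μ/2 = 0.64²·128.63/2 = 26.3434.

26.343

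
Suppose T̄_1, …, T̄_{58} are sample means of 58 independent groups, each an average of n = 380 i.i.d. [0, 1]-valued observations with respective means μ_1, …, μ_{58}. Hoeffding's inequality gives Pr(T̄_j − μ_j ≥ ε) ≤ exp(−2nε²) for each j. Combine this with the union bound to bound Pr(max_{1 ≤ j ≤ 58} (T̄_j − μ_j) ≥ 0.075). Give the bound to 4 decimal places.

0.8069

Per-experiment Hoeffding bound: exp(−2·380·0.075²) = exp(−4.27500) = 0.013912.
Union bound over 58 events: 58·0.013912 = 0.80690.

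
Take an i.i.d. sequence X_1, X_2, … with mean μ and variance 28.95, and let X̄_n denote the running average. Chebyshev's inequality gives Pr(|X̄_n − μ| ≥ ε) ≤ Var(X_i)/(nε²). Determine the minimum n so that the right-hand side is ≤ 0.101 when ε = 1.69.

Require 28.95/(n·1.69²) ≤ 0.101, i.e. n ≥ 28.95/(0.101·1.69²) = 100.358.
The smallest integer n is 101.

101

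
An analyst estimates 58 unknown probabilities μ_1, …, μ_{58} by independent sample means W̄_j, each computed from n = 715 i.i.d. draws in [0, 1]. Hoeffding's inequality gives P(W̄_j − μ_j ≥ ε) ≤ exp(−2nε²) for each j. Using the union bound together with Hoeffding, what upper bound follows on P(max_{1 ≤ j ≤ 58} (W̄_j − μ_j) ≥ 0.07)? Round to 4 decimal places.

Per-experiment Hoeffding bound: exp(−2·715·0.07²) = exp(−7.00700) = 0.00090552.
Union bound over 58 events: 58·0.00090552 = 0.05252.

0.0525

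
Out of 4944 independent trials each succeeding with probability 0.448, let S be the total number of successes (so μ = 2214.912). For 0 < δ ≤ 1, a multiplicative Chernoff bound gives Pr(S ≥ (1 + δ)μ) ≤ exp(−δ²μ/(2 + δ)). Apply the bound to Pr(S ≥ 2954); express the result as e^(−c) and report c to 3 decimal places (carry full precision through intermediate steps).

Write 2954 = (1 + δ)μ, so δ = 2954/2214.912 − 1 = 0.3336873…
Then the exponent is δ²μ/(2 + δ) = (2954 − μ)² / (μ·(2 + δ)) = 105.680087.

105.680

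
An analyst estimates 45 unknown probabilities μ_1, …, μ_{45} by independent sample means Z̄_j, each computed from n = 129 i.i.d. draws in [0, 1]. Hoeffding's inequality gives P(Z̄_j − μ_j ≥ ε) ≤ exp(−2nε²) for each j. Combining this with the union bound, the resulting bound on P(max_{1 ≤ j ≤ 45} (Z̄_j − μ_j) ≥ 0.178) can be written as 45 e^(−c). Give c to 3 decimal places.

Union bound over the 45 events: P(max_{1 ≤ j ≤ 45} (Z̄_j − μ_j) ≥ 0.178) ≤ 45·exp(−2nε²) = 45 exp(−2·129·0.178²).
So c = 2·129·0.178² = 8.1745.

8.174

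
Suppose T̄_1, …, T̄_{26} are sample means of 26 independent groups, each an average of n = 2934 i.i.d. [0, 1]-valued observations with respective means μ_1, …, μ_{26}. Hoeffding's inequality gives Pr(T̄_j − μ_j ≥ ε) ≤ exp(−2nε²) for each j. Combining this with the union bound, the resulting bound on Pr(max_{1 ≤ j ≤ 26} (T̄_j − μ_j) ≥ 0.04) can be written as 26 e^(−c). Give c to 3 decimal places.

Union bound over the 26 events: Pr(max_{1 ≤ j ≤ 26} (T̄_j − μ_j) ≥ 0.04) ≤ 26·exp(−2nε²) = 26 exp(−2·2934·0.04²).
So c = 2·2934·0.04² = 9.3888.

9.389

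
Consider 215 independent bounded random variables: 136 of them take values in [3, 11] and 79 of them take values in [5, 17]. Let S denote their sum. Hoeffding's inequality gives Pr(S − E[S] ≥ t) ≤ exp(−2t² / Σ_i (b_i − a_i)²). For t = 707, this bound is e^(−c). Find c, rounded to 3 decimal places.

Σ(b_i − a_i)² = 136·8² + 79·12² = 20080.
c = 2t² / 20080 = 2·707² / 20080 = 49.7858.

49.786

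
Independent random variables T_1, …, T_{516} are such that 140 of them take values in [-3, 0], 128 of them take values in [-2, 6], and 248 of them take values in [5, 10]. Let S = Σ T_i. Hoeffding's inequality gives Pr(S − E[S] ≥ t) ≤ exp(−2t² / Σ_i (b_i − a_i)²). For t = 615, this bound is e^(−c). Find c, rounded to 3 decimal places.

48.329

Σ(b_i − a_i)² = 140·3² + 128·8² + 248·5² = 15652.
c = 2t² / 15652 = 2·615² / 15652 = 48.3293.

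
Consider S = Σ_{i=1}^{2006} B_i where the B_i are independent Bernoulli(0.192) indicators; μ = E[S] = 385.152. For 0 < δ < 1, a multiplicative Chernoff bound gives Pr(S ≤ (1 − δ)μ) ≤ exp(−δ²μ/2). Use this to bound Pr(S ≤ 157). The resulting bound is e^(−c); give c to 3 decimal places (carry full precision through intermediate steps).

Write 157 = (1 − δ)μ, so δ = 1 − 157/385.152 = 0.5923687…
Then the exponent is δ²μ/2 = (μ − 157)²/(2μ) = 67.575055.

67.575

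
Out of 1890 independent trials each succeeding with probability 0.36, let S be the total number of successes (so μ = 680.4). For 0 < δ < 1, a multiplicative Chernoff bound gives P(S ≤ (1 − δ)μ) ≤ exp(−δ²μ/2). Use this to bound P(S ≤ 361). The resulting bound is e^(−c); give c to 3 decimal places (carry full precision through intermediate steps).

74.968

Write 361 = (1 − δ)μ, so δ = 1 − 361/680.4 = 0.4694297…
Then the exponent is δ²μ/2 = (μ − 361)²/(2μ) = 74.967931.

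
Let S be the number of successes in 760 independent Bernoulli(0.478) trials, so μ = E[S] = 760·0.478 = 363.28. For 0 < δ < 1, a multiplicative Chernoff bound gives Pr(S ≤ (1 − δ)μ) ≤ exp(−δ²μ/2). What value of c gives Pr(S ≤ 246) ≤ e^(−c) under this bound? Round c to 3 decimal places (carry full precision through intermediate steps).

Write 246 = (1 − δ)μ, so δ = 1 − 246/363.28 = 0.3228364…
Then the exponent is δ²μ/2 = (μ − 246)²/(2μ) = 18.931125.

18.931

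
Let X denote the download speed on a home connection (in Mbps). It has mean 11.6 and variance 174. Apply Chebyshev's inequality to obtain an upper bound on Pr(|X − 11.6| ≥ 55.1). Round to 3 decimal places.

Chebyshev: Pr(|X − μ| ≥ t) ≤ Var(X)/t².
Bound = 174 / 3036.01 = 0.0573.

0.057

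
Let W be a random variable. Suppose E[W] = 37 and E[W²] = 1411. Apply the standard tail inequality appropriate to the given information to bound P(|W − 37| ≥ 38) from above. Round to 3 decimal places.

The first two moments determine the variance, so Chebyshev's inequality is the sharpest standard bound available.
Var(W) = E[W²] − (E[W])² = 1411 − 1369 = 42.
Chebyshev's inequality: P(|W − μ| ≥ t) ≤ Var(W)/t² = 42/1444 = 0.0291.

0.029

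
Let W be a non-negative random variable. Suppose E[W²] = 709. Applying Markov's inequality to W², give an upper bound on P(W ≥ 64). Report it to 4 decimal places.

Since W ≥ 0, the event {W ≥ 64} is the same as {W² ≥ 4096}.
Markov's inequality applied to W² gives P(W² ≥ 4096) ≤ E[W²]/4096 = 709/4096 = 0.1731.

0.1731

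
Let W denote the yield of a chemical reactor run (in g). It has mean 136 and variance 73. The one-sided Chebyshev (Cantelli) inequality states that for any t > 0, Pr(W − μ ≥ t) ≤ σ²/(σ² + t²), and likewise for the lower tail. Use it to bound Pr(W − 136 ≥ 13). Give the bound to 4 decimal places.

0.3017

Here σ² = 73 and t = 13, so σ² + t² = 242.
Cantelli's bound: 73/242 = 0.3017.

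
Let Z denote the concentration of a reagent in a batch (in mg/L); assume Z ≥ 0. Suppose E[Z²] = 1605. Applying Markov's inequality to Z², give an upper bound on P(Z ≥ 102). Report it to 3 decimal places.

Since Z ≥ 0, the event {Z ≥ 102} is the same as {Z² ≥ 10404}.
Markov's inequality applied to Z² gives P(Z² ≥ 10404) ≤ E[Z²]/10404 = 1605/10404 = 0.1543.

0.154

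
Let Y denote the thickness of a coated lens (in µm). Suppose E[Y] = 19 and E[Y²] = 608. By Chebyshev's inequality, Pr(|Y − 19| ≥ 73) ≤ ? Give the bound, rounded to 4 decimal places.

Var(Y) = E[Y²] − (E[Y])² = 608 − 361 = 247.
Chebyshev's inequality: Pr(|Y − μ| ≥ t) ≤ Var(Y)/t² = 247/5329 = 0.0464.

0.0464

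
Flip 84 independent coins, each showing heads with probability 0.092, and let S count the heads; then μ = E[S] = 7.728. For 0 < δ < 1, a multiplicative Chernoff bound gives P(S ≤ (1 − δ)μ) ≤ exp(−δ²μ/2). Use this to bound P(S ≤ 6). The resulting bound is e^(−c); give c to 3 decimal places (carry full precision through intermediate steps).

Write 6 = (1 − δ)μ, so δ = 1 − 6/7.728 = 0.2236025…
Then the exponent is δ²μ/2 = (μ − 6)²/(2μ) = 0.193193.

0.193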